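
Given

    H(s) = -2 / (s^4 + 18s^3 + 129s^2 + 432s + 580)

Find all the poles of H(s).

The poles are the roots of the denominator s^4 + 18s^3 + 129s^2 + 432s + 580 = 0.
No real roots exist; factor into two real quadratics: (s^2 + 10s + 29)(s^2 + 8s + 20) = 0.
Each quadratic gives a conjugate pair via the quadratic formula.

s = -5 ± 2j, -4 ± 2j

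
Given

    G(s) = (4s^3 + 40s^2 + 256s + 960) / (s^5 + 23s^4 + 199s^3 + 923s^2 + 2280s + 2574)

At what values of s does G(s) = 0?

s = -2 ± 6j, -6

Set the numerator to zero: 4s^3 + 40s^2 + 256s + 960 = 0, i.e. 4·(s^3 + 10s^2 + 64s + 240) = 0.
Factoring: (s^2 + 4s + 40)(s + 6) = 0.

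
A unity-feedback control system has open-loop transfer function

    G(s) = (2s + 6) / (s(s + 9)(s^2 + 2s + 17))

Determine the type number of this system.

The denominator has 1 factor of s at the origin (free integrator), so this is a Type 1 system.

Type 1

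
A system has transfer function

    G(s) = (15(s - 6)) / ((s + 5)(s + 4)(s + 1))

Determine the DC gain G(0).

At s = 0 each factor (s + a) contributes a and each (s^2 + bs + c) contributes c.
G(0) = 15·(-6) / ((5) · (4) · (1)) = -90/20 = -9/2.

G(0) = -9/2 ≈ -4.500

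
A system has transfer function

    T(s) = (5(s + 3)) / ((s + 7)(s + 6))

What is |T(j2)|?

|T(j2)| ≈ 0.3915

Substitute s = j2: numerator = 15 + j10, denominator = 38 + j26.
|T(j2)| = |15 + j10| / |38 + j26| = 18.028 / 46.043 ≈ 0.3915.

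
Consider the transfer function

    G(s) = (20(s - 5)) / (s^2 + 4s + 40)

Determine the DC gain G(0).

G(0) = -5/2 ≈ -2.500

At s = 0 each factor (s + a) contributes a and each (s^2 + bs + c) contributes c.
G(0) = 20·(-5) / ((40)) = -100/40 = -5/2.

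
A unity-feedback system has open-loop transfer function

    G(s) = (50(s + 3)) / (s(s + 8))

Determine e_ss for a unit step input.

e_ss = 0

G(s) has one pole at the origin.
This is a Type 1 system; for a step input the steady-state error is zero.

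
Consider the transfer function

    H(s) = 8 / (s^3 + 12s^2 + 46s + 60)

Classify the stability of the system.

stable

The denominator s^3 + 12s^2 + 46s + 60 factors as (s + 6)(s^2 + 6s + 10), giving poles at s = -6, -3 + j, -3 - j.
Since all poles lie strictly in the left half-plane, the system is stable.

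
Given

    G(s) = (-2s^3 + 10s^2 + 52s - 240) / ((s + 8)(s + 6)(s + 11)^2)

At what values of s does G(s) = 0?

s = 6, -5, 4

Set the numerator to zero: -2s^3 + 10s^2 + 52s - 240 = 0, i.e. -2·(s^3 - 5s^2 - 26s + 120) = 0.
Factoring: (s - 6)(s + 5)(s - 4) = 0.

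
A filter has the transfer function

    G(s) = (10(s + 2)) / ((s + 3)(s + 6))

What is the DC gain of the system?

At s = 0 each factor (s + a) contributes a and each (s^2 + bs + c) contributes c.
G(0) = 10·(2) / ((3) · (6)) = 20/18 = 10/9.

G(0) = 10/9 ≈ 1.111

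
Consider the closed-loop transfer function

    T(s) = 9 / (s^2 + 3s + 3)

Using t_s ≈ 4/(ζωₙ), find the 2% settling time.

t_s ≈ 2.667 s

Comparing s^2 + 3s + 3 to s^2 + 2ζωₙs + ωₙ²: ωₙ = √3 ≈ 1.732 rad/s and ζ = 3/(2·√3) ≈ 0.8660.
ζωₙ = 3/2 = 1.5, so t_s ≈ 4/(ζωₙ) = 4/1.5 ≈ 2.667 s.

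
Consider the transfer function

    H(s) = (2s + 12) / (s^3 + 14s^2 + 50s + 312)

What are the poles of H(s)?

s = -1 + 5j, -1 - 5j, -12

The poles are the roots of the denominator s^3 + 14s^2 + 50s + 312 = 0.
Trying s = -12: the polynomial evaluates to 0, so (s + 12) is a factor.
Dividing out leaves s^2 + 2s + 26 = 0.
The quadratic formula then gives s = -1 ± 5j.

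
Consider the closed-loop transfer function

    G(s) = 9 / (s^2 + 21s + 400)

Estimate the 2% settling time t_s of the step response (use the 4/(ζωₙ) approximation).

Comparing s^2 + 21s + 400 to s^2 + 2ζωₙs + ωₙ²: ωₙ = 20 rad/s and ζ = 21/(2·20) = 0.525.
ζωₙ = 21/2 = 10.5, so t_s ≈ 4/(ζωₙ) = 4/10.5 ≈ 0.3810 s.

t_s ≈ 0.3810 s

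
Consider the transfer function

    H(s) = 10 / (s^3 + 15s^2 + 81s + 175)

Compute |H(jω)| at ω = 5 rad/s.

|H(j5)| ≈ 0.02906

Substitute s = j5: numerator = 10, denominator = -200 + j280.
|H(j5)| = |10| / |-200 + j280| = 10 / 344.09 ≈ 0.02906.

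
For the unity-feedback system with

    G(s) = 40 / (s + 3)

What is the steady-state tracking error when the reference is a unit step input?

e_ss = 0.06977

G(s) has no poles at the origin.
This is a Type 0 system. Kp = lim_{s→0} G(s) = 40/3.
e_ss = 1/(1 + Kp) = 1/(1 + 40/3) = 3/43 ≈ 0.06977.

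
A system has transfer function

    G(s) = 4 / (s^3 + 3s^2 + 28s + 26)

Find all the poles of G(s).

s = -1 ± 5j, -1

The poles are the roots of the denominator s^3 + 3s^2 + 28s + 26 = 0.
Trying s = -1: the polynomial evaluates to 0, so (s + 1) is a factor.
Dividing out leaves s^2 + 2s + 26 = 0.
The quadratic formula then gives s = -1 ± 5j.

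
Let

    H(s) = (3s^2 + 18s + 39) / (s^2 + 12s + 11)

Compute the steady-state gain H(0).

Set s = 0: H(0) = (39) / (11) = 39/11.

H(0) = 39/11 ≈ 3.545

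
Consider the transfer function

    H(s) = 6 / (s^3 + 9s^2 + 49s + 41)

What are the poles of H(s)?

s = -4 + 5j, -4 - 5j, -1

The poles are the roots of the denominator s^3 + 9s^2 + 49s + 41 = 0.
Trying s = -1: the polynomial evaluates to 0, so (s + 1) is a factor.
Dividing out leaves s^2 + 8s + 41 = 0.
The quadratic formula then gives s = -4 ± 5j.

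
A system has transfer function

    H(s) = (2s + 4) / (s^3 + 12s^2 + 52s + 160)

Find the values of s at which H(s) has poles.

The poles are the roots of the denominator s^3 + 12s^2 + 52s + 160 = 0.
Trying s = -8: the polynomial evaluates to 0, so (s + 8) is a factor.
Dividing out leaves s^2 + 4s + 20 = 0.
The quadratic formula then gives s = -2 ± 4j.

s = -2 + 4j, -2 - 4j, -8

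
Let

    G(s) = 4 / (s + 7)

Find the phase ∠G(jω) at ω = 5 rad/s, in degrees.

At s = j5: numerator = 4, denominator = 7 + j5.
∠G = ∠num − ∠den = 0° − (35.538°) = -35.54°.

∠G(j5) ≈ -35.54°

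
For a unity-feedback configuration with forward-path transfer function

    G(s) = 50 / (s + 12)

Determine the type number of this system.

Type 0

The denominator has no factor of s at the origin — no free integrator — so this is a Type 0 system.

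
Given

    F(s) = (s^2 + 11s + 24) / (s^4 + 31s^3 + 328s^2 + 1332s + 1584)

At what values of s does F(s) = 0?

Set the numerator to zero: s^2 + 11s + 24 = 0.
Factoring: (s + 3)(s + 8) = 0.

s = -3, -8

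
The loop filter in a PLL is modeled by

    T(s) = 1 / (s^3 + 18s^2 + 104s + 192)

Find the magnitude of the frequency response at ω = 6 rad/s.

Substitute s = j6: numerator = 1, denominator = -456 + j408.
|T(j6)| = |1| / |-456 + j408| = 1 / 611.88 ≈ 0.001634.

|T(j6)| ≈ 0.001634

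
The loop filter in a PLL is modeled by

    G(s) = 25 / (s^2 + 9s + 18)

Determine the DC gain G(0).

G(0) = 25/18 ≈ 1.389

Set s = 0: G(0) = (25) / (18) = 25/18.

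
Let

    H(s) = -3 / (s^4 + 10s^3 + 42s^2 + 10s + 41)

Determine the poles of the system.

s = j, -j, -5 + 4j, -5 - 4j

The poles are the roots of the denominator s^4 + 10s^3 + 42s^2 + 10s + 41 = 0.
No real roots exist; factor into two real quadratics: (s^2 + 1)(s^2 + 10s + 41) = 0.
Each quadratic gives a conjugate pair via the quadratic formula.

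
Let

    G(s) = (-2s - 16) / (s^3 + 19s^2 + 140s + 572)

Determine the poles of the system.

The poles are the roots of the denominator s^3 + 19s^2 + 140s + 572 = 0.
Trying s = -11: the polynomial evaluates to 0, so (s + 11) is a factor.
Dividing out leaves s^2 + 8s + 52 = 0.
The quadratic formula then gives s = -4 ± 6j.

s = -4 + 6j, -4 - 6j, -11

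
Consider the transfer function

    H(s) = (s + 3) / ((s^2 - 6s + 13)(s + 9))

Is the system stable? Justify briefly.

The poles can be read from the denominator factors: s = 3 ± 2j, -9.
Since the pole(s) at s = 3 + 2j, 3 - 2j lie in the right half-plane, the system is unstable.

unstable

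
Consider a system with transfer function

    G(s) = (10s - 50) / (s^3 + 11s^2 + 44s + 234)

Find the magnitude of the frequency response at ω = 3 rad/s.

|G(j3)| ≈ 0.3409

Substitute s = j3: numerator = -50 + j30, denominator = 135 + j105.
|G(j3)| = |-50 + j30| / |135 + j105| = 58.310 / 171.03 ≈ 0.3409.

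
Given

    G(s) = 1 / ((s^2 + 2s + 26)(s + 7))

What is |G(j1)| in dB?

|G(j1)|_dB ≈ -45.0 dB

Substitute s = j1: numerator = 1, denominator = 173 + j39.
|G(j1)| = |1| / |173 + j39| = 1 / 177.34 ≈ 0.005639.
In decibels: 20·log₁₀(0.005639) ≈ -45.0 dB.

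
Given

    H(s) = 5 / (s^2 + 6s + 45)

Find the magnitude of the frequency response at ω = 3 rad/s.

Substitute s = j3: numerator = 5, denominator = 36 + j18.
|H(j3)| = |5| / |36 + j18| = 5 / 40.249 ≈ 0.1242.

|H(j3)| ≈ 0.1242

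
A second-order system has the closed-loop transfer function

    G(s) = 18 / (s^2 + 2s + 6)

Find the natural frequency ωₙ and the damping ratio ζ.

Compare the denominator to the standard form s^2 + 2ζωₙs + ωₙ².
ωₙ² = 6, so ωₙ = √6 ≈ 2.449 rad/s.
2ζωₙ = 2, so ζ = 2/(2·√6) ≈ 0.4082.
With ζ = 0.4082 the response is underdamped.

ωₙ ≈ 2.449 rad/s, ζ ≈ 0.4082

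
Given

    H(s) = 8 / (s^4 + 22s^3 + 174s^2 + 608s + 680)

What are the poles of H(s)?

s = -5 + 3j, -5 - 3j, -2, -10

The poles are the roots of the denominator s^4 + 22s^3 + 174s^2 + 608s + 680 = 0.
Trying s = -2: the polynomial evaluates to 0, so (s + 2) is a factor.
Dividing out leaves s^3 + 20s^2 + 134s + 340 = 0.
This factors further as (s^2 + 10s + 34)(s + 10) = 0.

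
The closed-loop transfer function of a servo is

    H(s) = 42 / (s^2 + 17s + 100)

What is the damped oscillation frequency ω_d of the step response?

ω_d ≈ 5.268 rad/s

Comparing s^2 + 17s + 100 to s^2 + 2ζωₙs + ωₙ²: ωₙ = 10 rad/s and ζ = 17/(2·10) = 0.85.
ζωₙ = 17/2 = 8.5, so ω_d = ωₙ√(1−ζ²) = √(ωₙ² − (ζωₙ)²) = √(100 − 8.5²) = √27.75 ≈ 5.268 rad/s.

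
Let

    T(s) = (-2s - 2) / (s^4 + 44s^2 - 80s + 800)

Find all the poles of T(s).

s = 2 + 4j, 2 - 4j, -2 + 6j, -2 - 6j

The poles are the roots of the denominator s^4 + 44s^2 - 80s + 800 = 0.
No real roots exist; factor into two real quadratics: (s^2 - 4s + 20)(s^2 + 4s + 40) = 0.
Each quadratic gives a conjugate pair via the quadratic formula.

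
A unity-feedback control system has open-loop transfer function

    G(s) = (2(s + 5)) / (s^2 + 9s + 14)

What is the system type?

Type 0

The denominator has no factor of s at the origin — no free integrator — so this is a Type 0 system.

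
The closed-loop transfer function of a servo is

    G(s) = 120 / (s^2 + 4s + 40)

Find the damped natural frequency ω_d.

ω_d = 6 rad/s

Comparing s^2 + 4s + 40 to s^2 + 2ζωₙs + ωₙ²: ωₙ = √40 ≈ 6.325 rad/s and ζ = 4/(2·√40) ≈ 0.3162.
ζωₙ = 4/2 = 2, so ω_d = ωₙ√(1−ζ²) = √(ωₙ² − (ζωₙ)²) = √(40 − 2²) = √36 = 6 rad/s.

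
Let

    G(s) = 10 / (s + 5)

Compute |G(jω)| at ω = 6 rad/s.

Substitute s = j6: numerator = 10, denominator = 5 + j6.
|G(j6)| = |10| / |5 + j6| = 10 / 7.8102 ≈ 1.280.

|G(j6)| ≈ 1.280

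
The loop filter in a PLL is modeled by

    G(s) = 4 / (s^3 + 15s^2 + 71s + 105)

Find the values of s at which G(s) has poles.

The poles are the roots of the denominator s^3 + 15s^2 + 71s + 105 = 0.
Trying s = -3: the polynomial evaluates to 0, so (s + 3) is a factor.
Dividing out leaves s^2 + 12s + 35 = 0.
Factoring the quadratic: (s + 5)(s + 7) = 0.

s = -3, -5, -7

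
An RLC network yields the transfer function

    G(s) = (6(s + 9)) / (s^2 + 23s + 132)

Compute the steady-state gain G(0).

G(0) = 9/22 ≈ 0.4091

Set s = 0: G(0) = (54) / (132) = 9/22.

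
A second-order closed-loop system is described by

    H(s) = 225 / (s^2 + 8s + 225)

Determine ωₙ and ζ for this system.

Compare the denominator to the standard form s^2 + 2ζωₙs + ωₙ².
ωₙ² = 225, so ωₙ = 15 rad/s.
2ζωₙ = 8, so ζ = 8/(2·15) ≈ 0.2667.
With ζ = 0.2667 the response is underdamped.

ωₙ = 15 rad/s, ζ ≈ 0.2667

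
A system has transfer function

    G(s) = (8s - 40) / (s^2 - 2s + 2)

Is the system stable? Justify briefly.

The denominator s^2 - 2s + 2 factors as (s^2 - 2s + 2), giving poles at s = 1 + j, 1 - j.
Since the pole(s) at s = 1 ± j lie in the right half-plane, the system is unstable.

unstable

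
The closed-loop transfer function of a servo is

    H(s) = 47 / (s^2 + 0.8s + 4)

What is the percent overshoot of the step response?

Comparing s^2 + 0.8s + 4 to s^2 + 2ζωₙs + ωₙ²: ωₙ = 2 rad/s and ζ = 0.8/(2·2) = 0.2.
%OS = 100·exp(−πζ/√(1−ζ²)) = 100·exp(−π·0.2/√(1−0.2²)) ≈ 52.7%.

%OS ≈ 52.7%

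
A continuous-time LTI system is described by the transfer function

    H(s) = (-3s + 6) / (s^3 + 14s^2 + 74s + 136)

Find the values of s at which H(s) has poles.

The poles are the roots of the denominator s^3 + 14s^2 + 74s + 136 = 0.
Trying s = -4: the polynomial evaluates to 0, so (s + 4) is a factor.
Dividing out leaves s^2 + 10s + 34 = 0.
The quadratic formula then gives s = -5 ± 3j.

s = -5 + 3j, -5 - 3j, -4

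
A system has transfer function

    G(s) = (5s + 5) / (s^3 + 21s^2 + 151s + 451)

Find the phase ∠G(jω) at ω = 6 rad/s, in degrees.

At s = j6: numerator = 5 + j30, denominator = -305 + j690.
∠G = ∠num − ∠den = 80.538° − (113.85°) = -33.31°.

∠G(j6) ≈ -33.31°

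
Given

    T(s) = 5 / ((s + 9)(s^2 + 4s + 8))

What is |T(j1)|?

|T(j1)| ≈ 0.06849

Substitute s = j1: numerator = 5, denominator = 59 + j43.
|T(j1)| = |5| / |59 + j43| = 5 / 73.007 ≈ 0.06849.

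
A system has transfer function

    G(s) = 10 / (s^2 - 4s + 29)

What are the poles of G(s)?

The poles are the roots of the denominator s^2 - 4s + 29 = 0.
Using the quadratic formula: s = (4 ± √(-100))/2 = 2 ± 5j.

s = 2 + 5j, 2 - 5j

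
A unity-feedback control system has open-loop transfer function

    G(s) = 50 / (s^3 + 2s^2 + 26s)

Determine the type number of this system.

Type 1

The denominator has 1 factor of s at the origin (free integrator), so this is a Type 1 system.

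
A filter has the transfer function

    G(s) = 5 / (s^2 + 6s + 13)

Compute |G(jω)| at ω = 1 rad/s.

Substitute s = j1: numerator = 5, denominator = 12 + j6.
|G(j1)| = |5| / |12 + j6| = 5 / 13.416 ≈ 0.3727.

|G(j1)| ≈ 0.3727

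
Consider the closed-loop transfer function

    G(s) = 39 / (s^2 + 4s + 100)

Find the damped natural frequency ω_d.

ω_d ≈ 9.798 rad/s

Comparing s^2 + 4s + 100 to s^2 + 2ζωₙs + ωₙ²: ωₙ = 10 rad/s and ζ = 4/(2·10) = 0.2.
ζωₙ = 4/2 = 2, so ω_d = ωₙ√(1−ζ²) = √(ωₙ² − (ζωₙ)²) = √(100 − 2²) = √96 ≈ 9.798 rad/s.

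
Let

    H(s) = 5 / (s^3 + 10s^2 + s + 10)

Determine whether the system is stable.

marginally stable

The denominator s^3 + 10s^2 + s + 10 factors as (s^2 + 1)(s + 10), giving poles at s = ±j, -10.
Since the simple pole(s) at s = ±j lie on the jω-axis with none in the right half-plane, the system is marginally stable.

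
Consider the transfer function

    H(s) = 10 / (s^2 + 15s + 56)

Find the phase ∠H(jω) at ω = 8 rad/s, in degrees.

At s = j8: numerator = 10, denominator = -8 + j120.
∠H = ∠num − ∠den = 0° − (93.814°) = -93.81°.

∠H(j8) ≈ -93.81°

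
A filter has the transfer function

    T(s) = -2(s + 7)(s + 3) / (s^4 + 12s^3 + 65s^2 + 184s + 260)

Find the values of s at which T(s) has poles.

The poles are the roots of the denominator s^4 + 12s^3 + 65s^2 + 184s + 260 = 0.
No real roots exist; factor into two real quadratics: (s^2 + 8s + 20)(s^2 + 4s + 13) = 0.
Each quadratic gives a conjugate pair via the quadratic formula.

s = -4 + 2j, -4 - 2j, -2 + 3j, -2 - 3j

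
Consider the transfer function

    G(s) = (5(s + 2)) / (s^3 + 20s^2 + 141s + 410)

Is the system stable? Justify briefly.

The denominator s^3 + 20s^2 + 141s + 410 factors as (s + 10)(s^2 + 10s + 41), giving poles at s = -10, -5 + 4j, -5 - 4j.
Since all poles lie strictly in the left half-plane, the system is stable.

stable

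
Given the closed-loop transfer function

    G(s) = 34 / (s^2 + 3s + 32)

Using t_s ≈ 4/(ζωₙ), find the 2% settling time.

Comparing s^2 + 3s + 32 to s^2 + 2ζωₙs + ωₙ²: ωₙ = √32 ≈ 5.657 rad/s and ζ = 3/(2·√32) ≈ 0.2652.
ζωₙ = 3/2 = 1.5, so t_s ≈ 4/(ζωₙ) = 4/1.5 ≈ 2.667 s.

t_s ≈ 2.667 s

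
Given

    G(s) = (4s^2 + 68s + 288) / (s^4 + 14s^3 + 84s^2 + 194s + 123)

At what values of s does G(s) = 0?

Set the numerator to zero: 4s^2 + 68s + 288 = 0, i.e. 4·(s^2 + 17s + 72) = 0.
Factoring: (s + 9)(s + 8) = 0.

s = -9, -8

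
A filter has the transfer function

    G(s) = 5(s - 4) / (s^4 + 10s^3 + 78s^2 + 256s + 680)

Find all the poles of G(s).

The poles are the roots of the denominator s^4 + 10s^3 + 78s^2 + 256s + 680 = 0.
No real roots exist; factor into two real quadratics: (s^2 + 4s + 20)(s^2 + 6s + 34) = 0.
Each quadratic gives a conjugate pair via the quadratic formula.

s = -2 ± 4j, -3 ± 5j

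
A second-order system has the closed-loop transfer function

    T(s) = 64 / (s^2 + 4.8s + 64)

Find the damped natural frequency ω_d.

ω_d ≈ 7.632 rad/s

Comparing s^2 + 4.8s + 64 to s^2 + 2ζωₙs + ωₙ²: ωₙ = 8 rad/s and ζ = 4.8/(2·8) = 0.3.
ζωₙ = 4.8/2 = 2.4, so ω_d = ωₙ√(1−ζ²) = √(ωₙ² − (ζωₙ)²) = √(64 − 2.4²) = √58.24 ≈ 7.632 rad/s.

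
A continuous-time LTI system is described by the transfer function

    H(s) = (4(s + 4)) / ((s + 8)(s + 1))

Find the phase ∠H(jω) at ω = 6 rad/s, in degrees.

∠H(j6) ≈ -61.10°

At s = j6: numerator = 16 + j24, denominator = -28 + j54.
∠H = ∠num − ∠den = 56.310° − (117.41°) = -61.10°.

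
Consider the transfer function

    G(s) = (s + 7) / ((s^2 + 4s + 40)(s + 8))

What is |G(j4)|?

Substitute s = j4: numerator = 7 + j4, denominator = 128 + j224.
|G(j4)| = |7 + j4| / |128 + j224| = 8.0623 / 257.99 = 0.03125.

|G(j4)| = 0.03125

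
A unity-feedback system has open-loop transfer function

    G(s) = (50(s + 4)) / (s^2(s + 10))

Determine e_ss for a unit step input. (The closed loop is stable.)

e_ss = 0

G(s) has 2 poles at the origin.
This is a Type 2 system; for a step input the steady-state error is zero.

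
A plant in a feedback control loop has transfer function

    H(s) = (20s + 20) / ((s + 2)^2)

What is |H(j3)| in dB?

Substitute s = j3: numerator = 20 + j60, denominator = -5 + j12.
|H(j3)| = |20 + j60| / |-5 + j12| = 63.246 / 13 ≈ 4.865.
In decibels: 20·log₁₀(4.865) ≈ 13.7 dB.

|H(j3)|_dB ≈ 13.7 dB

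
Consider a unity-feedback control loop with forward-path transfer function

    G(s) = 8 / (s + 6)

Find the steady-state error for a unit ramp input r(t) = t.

G(s) has no poles at the origin.
This is a Type 0 system; Kv = lim_{s→0} s·G(s) = 0, so the steady-state error for a ramp input is infinite.

e_ss = ∞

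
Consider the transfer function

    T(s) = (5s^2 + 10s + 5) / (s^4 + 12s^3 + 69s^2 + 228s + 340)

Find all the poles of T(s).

s = -2 + 4j, -2 - 4j, -4 + j, -4 - j

The poles are the roots of the denominator s^4 + 12s^3 + 69s^2 + 228s + 340 = 0.
No real roots exist; factor into two real quadratics: (s^2 + 4s + 20)(s^2 + 8s + 17) = 0.
Each quadratic gives a conjugate pair via the quadratic formula.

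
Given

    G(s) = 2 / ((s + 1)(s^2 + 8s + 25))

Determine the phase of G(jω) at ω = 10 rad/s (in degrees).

At s = j10: numerator = 2, denominator = -875 - j670.
∠G = ∠num − ∠den = 0° − (-142.56°) = 142.6°.

∠G(j10) ≈ 142.6°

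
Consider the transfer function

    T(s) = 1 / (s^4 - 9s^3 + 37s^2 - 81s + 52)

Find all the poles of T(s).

s = 2 ± 3j, 4, 1

The poles are the roots of the denominator s^4 - 9s^3 + 37s^2 - 81s + 52 = 0.
Trying s = 4: the polynomial evaluates to 0, so (s - 4) is a factor.
Dividing out leaves s^3 - 5s^2 + 17s - 13 = 0.
This factors further as (s^2 - 4s + 13)(s - 1) = 0.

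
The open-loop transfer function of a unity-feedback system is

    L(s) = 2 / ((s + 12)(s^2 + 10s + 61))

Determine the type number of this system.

The denominator has no factor of s at the origin — no free integrator — so this is a Type 0 system.

Type 0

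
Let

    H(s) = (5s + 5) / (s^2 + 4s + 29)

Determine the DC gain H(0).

Set s = 0: H(0) = (5) / (29) = 5/29.

H(0) = 5/29 ≈ 0.1724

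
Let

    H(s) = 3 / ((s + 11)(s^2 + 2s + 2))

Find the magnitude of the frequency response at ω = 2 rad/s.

Substitute s = j2: numerator = 3, denominator = -30 + j40.
|H(j2)| = |3| / |-30 + j40| = 3 / 50 = 0.06000.

|H(j2)| = 0.06000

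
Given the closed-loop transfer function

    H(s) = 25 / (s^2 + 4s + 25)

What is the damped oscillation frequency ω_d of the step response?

ω_d ≈ 4.583 rad/s

Comparing s^2 + 4s + 25 to s^2 + 2ζωₙs + ωₙ²: ωₙ = 5 rad/s and ζ = 4/(2·5) = 0.4.
ζωₙ = 4/2 = 2, so ω_d = ωₙ√(1−ζ²) = √(ωₙ² − (ζωₙ)²) = √(25 − 2²) = √21 ≈ 4.583 rad/s.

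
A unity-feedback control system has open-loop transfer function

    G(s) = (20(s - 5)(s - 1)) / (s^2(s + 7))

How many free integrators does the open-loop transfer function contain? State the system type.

Type 2

The denominator has 2 factors of s at the origin (free integrators), so this is a Type 2 system.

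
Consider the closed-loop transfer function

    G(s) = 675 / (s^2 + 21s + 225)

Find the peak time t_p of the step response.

Comparing s^2 + 21s + 225 to s^2 + 2ζωₙs + ωₙ²: ωₙ = 15 rad/s and ζ = 21/(2·15) = 0.7.
ζωₙ = 21/2 = 10.5, so ω_d = ωₙ√(1−ζ²) = √(ωₙ² − (ζωₙ)²) = √(225 − 10.5²) = √114.75 ≈ 10.71 rad/s.
t_p = π/ω_d = π/10.71 ≈ 0.2933 s.

t_p ≈ 0.2933 s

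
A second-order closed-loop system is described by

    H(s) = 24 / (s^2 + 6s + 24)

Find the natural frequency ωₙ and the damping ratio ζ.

Compare the denominator to the standard form s^2 + 2ζωₙs + ωₙ².
ωₙ² = 24, so ωₙ = √24 ≈ 4.899 rad/s.
2ζωₙ = 6, so ζ = 6/(2·√24) ≈ 0.6124.
With ζ = 0.6124 the response is underdamped.

ωₙ ≈ 4.899 rad/s, ζ ≈ 0.6124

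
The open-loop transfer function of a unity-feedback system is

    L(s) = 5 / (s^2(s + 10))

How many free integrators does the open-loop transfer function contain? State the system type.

The denominator has 2 factors of s at the origin (free integrators), so this is a Type 2 system.

Type 2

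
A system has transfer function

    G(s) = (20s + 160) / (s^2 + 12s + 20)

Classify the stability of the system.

stable

The denominator s^2 + 12s + 20 factors as (s + 2)(s + 10), giving poles at s = -2, -10.
Since all poles lie strictly in the left half-plane, the system is stable.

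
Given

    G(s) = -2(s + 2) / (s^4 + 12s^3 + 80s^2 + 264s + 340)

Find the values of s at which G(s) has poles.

The poles are the roots of the denominator s^4 + 12s^3 + 80s^2 + 264s + 340 = 0.
No real roots exist; factor into two real quadratics: (s^2 + 6s + 34)(s^2 + 6s + 10) = 0.
Each quadratic gives a conjugate pair via the quadratic formula.

s = -3 + 5j, -3 - 5j, -3 + j, -3 - j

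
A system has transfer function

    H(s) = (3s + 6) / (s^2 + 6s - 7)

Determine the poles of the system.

The poles are the roots of the denominator s^2 + 6s - 7 = 0.
Factoring: (s - 1)(s + 7) = 0, so s = 1 and s = -7.

s = 1, -7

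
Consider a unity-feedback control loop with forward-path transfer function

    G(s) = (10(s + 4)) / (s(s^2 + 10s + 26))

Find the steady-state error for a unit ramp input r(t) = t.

G(s) has one pole at the origin.
This is a Type 1 system. Kv = lim_{s→0} s·G(s) = 40/26 = 20/13.
e_ss = 1/Kv = 1/(20/13) = 13/20 ≈ 0.6500.

e_ss = 0.6500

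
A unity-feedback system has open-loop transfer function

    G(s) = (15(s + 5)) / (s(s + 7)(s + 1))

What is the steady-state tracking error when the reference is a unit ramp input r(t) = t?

G(s) has one pole at the origin.
This is a Type 1 system. Kv = lim_{s→0} s·G(s) = 75/7.
e_ss = 1/Kv = 1/(75/7) = 7/75 ≈ 0.09333.

e_ss = 0.09333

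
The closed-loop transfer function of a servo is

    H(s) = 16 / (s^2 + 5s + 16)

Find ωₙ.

Compare the denominator to the standard form s^2 + 2ζωₙs + ωₙ².
ωₙ² = 16, so ωₙ = 4 rad/s.

ωₙ = 4 rad/s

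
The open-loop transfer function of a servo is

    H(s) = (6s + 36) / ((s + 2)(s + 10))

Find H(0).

Set s = 0: H(0) = (36) / (20) = 9/5.

H(0) = 9/5 ≈ 1.800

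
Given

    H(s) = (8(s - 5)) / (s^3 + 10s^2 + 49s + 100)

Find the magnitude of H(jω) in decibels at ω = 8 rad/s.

Substitute s = j8: numerator = -40 + j64, denominator = -540 - j120.
|H(j8)| = |-40 + j64| / |-540 - j120| = 75.472 / 553.17 ≈ 0.1364.
In decibels: 20·log₁₀(0.1364) ≈ -17.3 dB.

|H(j8)|_dB ≈ -17.3 dB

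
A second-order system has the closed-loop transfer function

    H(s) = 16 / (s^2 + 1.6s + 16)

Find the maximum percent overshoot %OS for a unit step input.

%OS ≈ 52.7%

Comparing s^2 + 1.6s + 16 to s^2 + 2ζωₙs + ωₙ²: ωₙ = 4 rad/s and ζ = 1.6/(2·4) = 0.2.
%OS = 100·exp(−πζ/√(1−ζ²)) = 100·exp(−π·0.2/√(1−0.2²)) ≈ 52.7%.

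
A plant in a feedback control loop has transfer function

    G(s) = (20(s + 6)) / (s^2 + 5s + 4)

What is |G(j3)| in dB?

|G(j3)|_dB ≈ 18.6 dB

Substitute s = j3: numerator = 120 + j60, denominator = -5 + j15.
|G(j3)| = |120 + j60| / |-5 + j15| = 134.16 / 15.811 ≈ 8.485.
In decibels: 20·log₁₀(8.485) ≈ 18.6 dB.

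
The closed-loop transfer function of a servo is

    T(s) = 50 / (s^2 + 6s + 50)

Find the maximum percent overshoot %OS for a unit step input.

Comparing s^2 + 6s + 50 to s^2 + 2ζωₙs + ωₙ²: ωₙ = √50 ≈ 7.071 rad/s and ζ = 6/(2·√50) ≈ 0.4243.
%OS = 100·exp(−πζ/√(1−ζ²)) = 100·exp(−π·0.4243/√(1−0.4243²)) ≈ 22.9%.

%OS ≈ 22.9%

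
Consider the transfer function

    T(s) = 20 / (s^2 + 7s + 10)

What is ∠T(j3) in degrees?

∠T(j3) ≈ -87.27°

At s = j3: numerator = 20, denominator = 1 + j21.
∠T = ∠num − ∠den = 0° − (87.274°) = -87.27°.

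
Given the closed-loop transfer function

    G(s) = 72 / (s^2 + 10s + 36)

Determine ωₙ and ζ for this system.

Compare the denominator to the standard form s^2 + 2ζωₙs + ωₙ².
ωₙ² = 36, so ωₙ = 6 rad/s.
2ζωₙ = 10, so ζ = 10/(2·6) ≈ 0.8333.

ωₙ = 6 rad/s, ζ ≈ 0.8333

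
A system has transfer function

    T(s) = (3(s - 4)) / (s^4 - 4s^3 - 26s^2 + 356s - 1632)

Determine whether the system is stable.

unstable

The denominator s^4 - 4s^3 - 26s^2 + 356s - 1632 factors as (s^2 - 6s + 34)(s + 8)(s - 6), giving poles at s = 3 ± 5j, -8, 6.
Since the pole(s) at s = 3 + 5j, 3 - 5j, 6 lie in the right half-plane, the system is unstable.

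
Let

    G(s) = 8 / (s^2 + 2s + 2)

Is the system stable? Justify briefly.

The denominator s^2 + 2s + 2 factors as (s^2 + 2s + 2), giving poles at s = -1 ± j.
Since all poles lie strictly in the left half-plane, the system is stable.

stable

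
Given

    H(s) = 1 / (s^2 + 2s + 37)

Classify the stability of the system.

The poles can be read from the denominator factors: s = -1 + 6j, -1 - 6j.
Since all poles lie strictly in the left half-plane, the system is stable.

stable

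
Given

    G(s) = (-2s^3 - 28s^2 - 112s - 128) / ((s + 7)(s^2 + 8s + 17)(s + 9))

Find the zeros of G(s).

Set the numerator to zero: -2s^3 - 28s^2 - 112s - 128 = 0, i.e. -2·(s^3 + 14s^2 + 56s + 64) = 0.
Factoring: (s + 4)(s + 2)(s + 8) = 0.

s = -4, -2, -8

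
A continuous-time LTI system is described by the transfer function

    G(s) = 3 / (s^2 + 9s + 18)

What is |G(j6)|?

|G(j6)| ≈ 0.05270

Substitute s = j6: numerator = 3, denominator = -18 + j54.
|G(j6)| = |3| / |-18 + j54| = 3 / 56.921 ≈ 0.05270.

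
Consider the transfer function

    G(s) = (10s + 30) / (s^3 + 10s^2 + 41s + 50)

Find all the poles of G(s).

The poles are the roots of the denominator s^3 + 10s^2 + 41s + 50 = 0.
Trying s = -2: the polynomial evaluates to 0, so (s + 2) is a factor.
Dividing out leaves s^2 + 8s + 25 = 0.
The quadratic formula then gives s = -4 ± 3j.

s = -4 ± 3j, -2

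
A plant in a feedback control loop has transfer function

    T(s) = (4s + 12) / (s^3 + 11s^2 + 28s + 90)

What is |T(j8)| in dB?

Substitute s = j8: numerator = 12 + j32, denominator = -614 - j288.
|T(j8)| = |12 + j32| / |-614 - j288| = 34.176 / 678.19 ≈ 0.05039.
In decibels: 20·log₁₀(0.05039) ≈ -26.0 dB.

|T(j8)|_dB ≈ -26.0 dB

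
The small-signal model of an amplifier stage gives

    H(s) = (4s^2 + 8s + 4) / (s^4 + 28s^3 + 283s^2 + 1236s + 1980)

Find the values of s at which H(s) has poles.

s = -6, -11, -5, -6

The poles are the roots of the denominator s^4 + 28s^3 + 283s^2 + 1236s + 1980 = 0.
Trying s = -6: the polynomial evaluates to 0, so (s + 6) is a factor.
Dividing out leaves s^3 + 22s^2 + 151s + 330 = 0.
This factors further as (s + 11)(s + 5)(s + 6) = 0.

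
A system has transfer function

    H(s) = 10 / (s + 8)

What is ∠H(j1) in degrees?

∠H(j1) ≈ -7.125°

At s = j1: numerator = 10, denominator = 8 + j1.
∠H = ∠num − ∠den = 0° − (7.1250°) = -7.125°.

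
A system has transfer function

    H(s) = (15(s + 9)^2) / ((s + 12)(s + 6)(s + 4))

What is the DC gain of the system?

At s = 0 each factor (s + a) contributes a and each (s^2 + bs + c) contributes c.
H(0) = 15·(9) · (9) / ((12) · (6) · (4)) = 1215/288 = 135/32.

H(0) = 135/32 ≈ 4.219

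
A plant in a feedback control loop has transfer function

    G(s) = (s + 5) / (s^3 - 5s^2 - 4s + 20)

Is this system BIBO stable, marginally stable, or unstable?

The denominator s^3 - 5s^2 - 4s + 20 factors as (s - 2)(s - 5)(s + 2), giving poles at s = 2, 5, -2.
Since the pole(s) at s = 2, 5 lie in the right half-plane, the system is unstable.

unstable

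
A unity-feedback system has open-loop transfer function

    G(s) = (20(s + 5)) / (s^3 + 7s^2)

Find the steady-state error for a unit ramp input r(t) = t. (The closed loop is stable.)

e_ss = 0

G(s) has 2 poles at the origin.
This is a Type 2 system; for a ramp input the steady-state error is zero.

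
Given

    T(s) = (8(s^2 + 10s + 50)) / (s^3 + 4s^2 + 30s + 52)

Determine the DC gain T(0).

Set s = 0: T(0) = (400) / (52) = 100/13.

T(0) = 100/13 ≈ 7.692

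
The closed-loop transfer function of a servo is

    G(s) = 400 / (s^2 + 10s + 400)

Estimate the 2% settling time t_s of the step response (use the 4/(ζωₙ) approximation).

Comparing s^2 + 10s + 400 to s^2 + 2ζωₙs + ωₙ²: ωₙ = 20 rad/s and ζ = 10/(2·20) = 0.25.
ζωₙ = 10/2 = 5, so t_s ≈ 4/(ζωₙ) = 4/5 = 0.8000 s.

t_s ≈ 0.8000 s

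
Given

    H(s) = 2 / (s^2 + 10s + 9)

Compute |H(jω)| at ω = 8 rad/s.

|H(j8)| ≈ 0.02060

Substitute s = j8: numerator = 2, denominator = -55 + j80.
|H(j8)| = |2| / |-55 + j80| = 2 / 97.082 ≈ 0.02060.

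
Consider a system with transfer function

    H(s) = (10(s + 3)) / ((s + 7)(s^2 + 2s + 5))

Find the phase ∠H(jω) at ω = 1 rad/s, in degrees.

∠H(j1) ≈ -16.26°

At s = j1: numerator = 30 + j10, denominator = 26 + j18.
∠H = ∠num − ∠den = 18.435° − (34.695°) = -16.26°.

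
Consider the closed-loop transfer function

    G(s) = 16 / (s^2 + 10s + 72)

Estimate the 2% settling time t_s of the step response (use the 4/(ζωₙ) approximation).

Comparing s^2 + 10s + 72 to s^2 + 2ζωₙs + ωₙ²: ωₙ = √72 ≈ 8.485 rad/s and ζ = 10/(2·√72) ≈ 0.5893.
ζωₙ = 10/2 = 5, so t_s ≈ 4/(ζωₙ) = 4/5 = 0.8000 s.

t_s ≈ 0.8000 s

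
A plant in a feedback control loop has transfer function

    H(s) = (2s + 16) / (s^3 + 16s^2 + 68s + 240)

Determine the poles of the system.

s = -2 + 4j, -2 - 4j, -12

The poles are the roots of the denominator s^3 + 16s^2 + 68s + 240 = 0.
Trying s = -12: the polynomial evaluates to 0, so (s + 12) is a factor.
Dividing out leaves s^2 + 4s + 20 = 0.
The quadratic formula then gives s = -2 ± 4j.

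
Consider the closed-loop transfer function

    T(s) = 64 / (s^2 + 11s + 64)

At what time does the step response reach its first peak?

Comparing s^2 + 11s + 64 to s^2 + 2ζωₙs + ωₙ²: ωₙ = 8 rad/s and ζ = 11/(2·8) = 0.6875.
ζωₙ = 11/2 = 5.5, so ω_d = ωₙ√(1−ζ²) = √(ωₙ² − (ζωₙ)²) = √(64 − 5.5²) = √33.75 ≈ 5.809 rad/s.
t_p = π/ω_d = π/5.809 ≈ 0.5408 s.

t_p ≈ 0.5408 s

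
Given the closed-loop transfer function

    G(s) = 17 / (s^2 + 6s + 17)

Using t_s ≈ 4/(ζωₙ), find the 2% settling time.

Comparing s^2 + 6s + 17 to s^2 + 2ζωₙs + ωₙ²: ωₙ = √17 ≈ 4.123 rad/s and ζ = 6/(2·√17) ≈ 0.7276.
ζωₙ = 6/2 = 3, so t_s ≈ 4/(ζωₙ) = 4/3 ≈ 1.333 s.

t_s ≈ 1.333 s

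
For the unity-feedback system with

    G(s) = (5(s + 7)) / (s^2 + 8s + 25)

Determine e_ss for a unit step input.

e_ss = 0.4167

G(s) has no poles at the origin.
This is a Type 0 system. Kp = lim_{s→0} G(s) = 35/25 = 7/5.
e_ss = 1/(1 + Kp) = 1/(1 + 7/5) = 5/12 ≈ 0.4167.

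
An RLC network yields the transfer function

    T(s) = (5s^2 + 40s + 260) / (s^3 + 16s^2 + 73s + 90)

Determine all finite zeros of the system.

s = -4 ± 6j

Set the numerator to zero: 5s^2 + 40s + 260 = 0, i.e. 5·(s^2 + 8s + 52) = 0.
Factoring: (s^2 + 8s + 52) = 0.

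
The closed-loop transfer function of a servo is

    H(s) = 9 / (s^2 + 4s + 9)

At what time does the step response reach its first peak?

Comparing s^2 + 4s + 9 to s^2 + 2ζωₙs + ωₙ²: ωₙ = 3 rad/s and ζ = 4/(2·3) ≈ 0.6667.
ζωₙ = 4/2 = 2, so ω_d = ωₙ√(1−ζ²) = √(ωₙ² − (ζωₙ)²) = √(9 − 2²) = √5 ≈ 2.236 rad/s.
t_p = π/ω_d = π/2.236 ≈ 1.405 s.

t_p ≈ 1.405 s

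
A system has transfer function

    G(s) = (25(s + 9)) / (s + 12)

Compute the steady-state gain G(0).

G(0) = 75/4 ≈ 18.75

At s = 0 each factor (s + a) contributes a and each (s^2 + bs + c) contributes c.
G(0) = 25·(9) / ((12)) = 225/12 = 75/4.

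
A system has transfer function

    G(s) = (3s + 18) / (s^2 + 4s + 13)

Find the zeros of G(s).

Set the numerator to zero: 3s + 18 = 0, i.e. 3·(s + 6) = 0.
So s = -6.

s = -6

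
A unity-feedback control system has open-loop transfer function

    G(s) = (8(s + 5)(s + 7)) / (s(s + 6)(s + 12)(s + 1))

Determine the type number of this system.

Type 1

The denominator has 1 factor of s at the origin (free integrator), so this is a Type 1 system.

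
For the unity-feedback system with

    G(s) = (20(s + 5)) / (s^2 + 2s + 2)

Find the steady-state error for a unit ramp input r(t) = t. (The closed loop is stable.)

G(s) has no poles at the origin.
This is a Type 0 system; Kv = lim_{s→0} s·G(s) = 0, so the steady-state error for a ramp input is infinite.

e_ss = ∞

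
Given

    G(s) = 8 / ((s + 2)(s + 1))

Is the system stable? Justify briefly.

The poles can be read from the denominator factors: s = -2, -1.
Since all poles lie strictly in the left half-plane, the system is stable.

stable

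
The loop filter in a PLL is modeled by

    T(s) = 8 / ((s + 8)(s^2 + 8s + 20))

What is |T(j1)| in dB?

Substitute s = j1: numerator = 8, denominator = 144 + j83.
|T(j1)| = |8| / |144 + j83| = 8 / 166.21 ≈ 0.04813.
In decibels: 20·log₁₀(0.04813) ≈ -26.4 dB.

|T(j1)|_dB ≈ -26.4 dB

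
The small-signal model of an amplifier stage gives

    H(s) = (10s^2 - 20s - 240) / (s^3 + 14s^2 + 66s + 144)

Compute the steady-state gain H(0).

H(0) = -5/3 ≈ -1.667

Set s = 0: H(0) = (-240) / (144) = -5/3.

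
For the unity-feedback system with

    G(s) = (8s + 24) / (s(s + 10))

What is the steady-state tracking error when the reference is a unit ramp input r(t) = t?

G(s) has one pole at the origin.
This is a Type 1 system. Kv = lim_{s→0} s·G(s) = 24/10 = 12/5.
e_ss = 1/Kv = 1/(12/5) = 5/12 ≈ 0.4167.

e_ss = 0.4167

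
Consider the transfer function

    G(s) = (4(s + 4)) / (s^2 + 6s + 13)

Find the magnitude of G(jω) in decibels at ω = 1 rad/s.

Substitute s = j1: numerator = 16 + j4, denominator = 12 + j6.
|G(j1)| = |16 + j4| / |12 + j6| = 16.492 / 13.416 ≈ 1.229.
In decibels: 20·log₁₀(1.229) ≈ 1.79 dB.

|G(j1)|_dB ≈ 1.79 dB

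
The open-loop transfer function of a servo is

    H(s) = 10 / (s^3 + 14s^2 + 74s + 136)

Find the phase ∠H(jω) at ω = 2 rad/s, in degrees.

At s = j2: numerator = 10, denominator = 80 + j140.
∠H = ∠num − ∠den = 0° − (60.255°) = -60.26°.

∠H(j2) ≈ -60.26°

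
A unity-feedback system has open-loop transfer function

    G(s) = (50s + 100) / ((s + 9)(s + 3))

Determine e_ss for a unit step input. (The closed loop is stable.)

e_ss = 0.2126

G(s) has no poles at the origin.
This is a Type 0 system. Kp = lim_{s→0} G(s) = 100/27.
e_ss = 1/(1 + Kp) = 1/(1 + 100/27) = 27/127 ≈ 0.2126.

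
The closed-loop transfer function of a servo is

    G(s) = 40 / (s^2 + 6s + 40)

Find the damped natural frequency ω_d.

ω_d ≈ 5.568 rad/s

Comparing s^2 + 6s + 40 to s^2 + 2ζωₙs + ωₙ²: ωₙ = √40 ≈ 6.325 rad/s and ζ = 6/(2·√40) ≈ 0.4743.
ζωₙ = 6/2 = 3, so ω_d = ωₙ√(1−ζ²) = √(ωₙ² − (ζωₙ)²) = √(40 − 3²) = √31 ≈ 5.568 rad/s.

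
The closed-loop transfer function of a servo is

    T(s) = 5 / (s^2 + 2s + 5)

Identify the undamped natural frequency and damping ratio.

Compare the denominator to the standard form s^2 + 2ζωₙs + ωₙ².
ωₙ² = 5, so ωₙ = √5 ≈ 2.236 rad/s.
2ζωₙ = 2, so ζ = 2/(2·√5) ≈ 0.4472.

ωₙ ≈ 2.236 rad/s, ζ ≈ 0.4472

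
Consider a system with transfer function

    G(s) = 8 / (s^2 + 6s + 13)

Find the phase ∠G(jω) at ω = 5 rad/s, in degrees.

∠G(j5) ≈ -111.8°

At s = j5: numerator = 8, denominator = -12 + j30.
∠G = ∠num − ∠den = 0° − (111.80°) = -111.8°.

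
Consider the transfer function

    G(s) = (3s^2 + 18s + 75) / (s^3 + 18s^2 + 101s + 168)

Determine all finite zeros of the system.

s = -3 ± 4j

Set the numerator to zero: 3s^2 + 18s + 75 = 0, i.e. 3·(s^2 + 6s + 25) = 0.
Factoring: (s^2 + 6s + 25) = 0.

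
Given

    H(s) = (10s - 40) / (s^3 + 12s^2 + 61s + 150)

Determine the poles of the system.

s = -3 + 4j, -3 - 4j, -6

The poles are the roots of the denominator s^3 + 12s^2 + 61s + 150 = 0.
Trying s = -6: the polynomial evaluates to 0, so (s + 6) is a factor.
Dividing out leaves s^2 + 6s + 25 = 0.
The quadratic formula then gives s = -3 ± 4j.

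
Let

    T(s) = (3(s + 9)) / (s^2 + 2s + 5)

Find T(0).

Set s = 0: T(0) = (27) / (5) = 27/5.

T(0) = 27/5 ≈ 5.400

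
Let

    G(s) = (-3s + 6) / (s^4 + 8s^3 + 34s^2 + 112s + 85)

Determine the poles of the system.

The poles are the roots of the denominator s^4 + 8s^3 + 34s^2 + 112s + 85 = 0.
Trying s = -1: the polynomial evaluates to 0, so (s + 1) is a factor.
Dividing out leaves s^3 + 7s^2 + 27s + 85 = 0.
This factors further as (s^2 + 2s + 17)(s + 5) = 0.

s = -1 ± 4j, -1, -5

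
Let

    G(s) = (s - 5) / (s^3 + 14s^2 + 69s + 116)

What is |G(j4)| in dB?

|G(j4)|_dB ≈ -31.4 dB

Substitute s = j4: numerator = -5 + j4, denominator = -108 + j212.
|G(j4)| = |-5 + j4| / |-108 + j212| = 6.4031 / 237.92 ≈ 0.02691.
In decibels: 20·log₁₀(0.02691) ≈ -31.4 dB.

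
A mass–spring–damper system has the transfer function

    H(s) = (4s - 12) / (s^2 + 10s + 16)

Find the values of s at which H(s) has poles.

The poles are the roots of the denominator s^2 + 10s + 16 = 0.
Factoring: (s + 8)(s + 2) = 0, so s = -8 and s = -2.

s = -8, -2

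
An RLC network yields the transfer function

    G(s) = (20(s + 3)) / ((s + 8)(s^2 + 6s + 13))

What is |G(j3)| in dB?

Substitute s = j3: numerator = 60 + j60, denominator = -22 + j156.
|G(j3)| = |60 + j60| / |-22 + j156| = 84.853 / 157.54 ≈ 0.5386.
In decibels: 20·log₁₀(0.5386) ≈ -5.37 dB.

|G(j3)|_dB ≈ -5.37 dB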